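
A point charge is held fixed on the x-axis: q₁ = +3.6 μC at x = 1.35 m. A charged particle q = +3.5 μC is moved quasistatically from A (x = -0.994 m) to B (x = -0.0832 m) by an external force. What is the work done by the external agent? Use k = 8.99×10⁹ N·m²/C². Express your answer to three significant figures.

For quasistatic motion the external work equals the change in potential energy: W_ext = qΔV = q(V_B − V_A).
At A: distance to the source charge is 2.34 m; V_A = kq₁/r = 1.38×10⁴ V.
At B: distance to the source charge is 1.43 m; V_B = kq₁/r = 2.26×10⁴ V.
ΔV = V_B − V_A = 8770 V.
W_ext = qΔV = (3.50×10⁻⁶ C)(8770 V) = 0.0307 J.

0.0307 J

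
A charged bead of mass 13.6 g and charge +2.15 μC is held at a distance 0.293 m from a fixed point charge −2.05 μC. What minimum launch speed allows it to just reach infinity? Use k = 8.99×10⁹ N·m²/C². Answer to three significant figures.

4.46 m/s

To just escape, total mechanical energy must reach zero at infinity: ½mv²_min + U = 0, so ½mv²_min = −U = |kQq|/r.
|U| = |kQq|/r = (8.99×10⁹ N·m²/C²)(2.05×10⁻⁶)(2.15×10⁻⁶)/(0.293) = 0.135 J.
v_min = √(2|U|/m) = √(2·0.135/0.0136) = 4.46 m/s.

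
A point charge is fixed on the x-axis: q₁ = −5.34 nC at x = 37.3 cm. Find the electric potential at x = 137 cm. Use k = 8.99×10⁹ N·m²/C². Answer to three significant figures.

-48.2 V

Electric potential is a scalar, so the contributions from each charge add algebraically: V = Σ kqᵢ/rᵢ.
V = k[(-5.34×10⁻⁹)/(0.997)] = -48.2 V.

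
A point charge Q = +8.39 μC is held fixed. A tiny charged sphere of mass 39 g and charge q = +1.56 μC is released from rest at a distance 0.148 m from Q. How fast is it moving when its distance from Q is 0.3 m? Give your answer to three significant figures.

Only the electrostatic force acts, so mechanical energy is conserved: ½mv² = U₁ − U₂ = kQq(1/r₁ − 1/r₂).
U₁ − U₂ = (8.99×10⁹ N·m²/C²)(8.39×10⁻⁶ C)(1.56×10⁻⁶ C)(1/0.148 − 1/0.300) = 0.403 J.
v = √(2·0.403/0.0390) = 4.55 m/s.

4.55 m/s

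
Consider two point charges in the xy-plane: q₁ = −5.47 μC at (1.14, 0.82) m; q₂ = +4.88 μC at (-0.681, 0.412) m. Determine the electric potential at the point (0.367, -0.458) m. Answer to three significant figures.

-715 V

The total potential is the scalar sum of each charge's contribution, V = Σ kqᵢ/rᵢ.
Distances from the field point to each charge: r₁ = 1.49 m, r₂ = 1.36 m.
V = k[(-5.47×10⁻⁶)/(1.49) + (4.88×10⁻⁶)/(1.36)] = -715 V.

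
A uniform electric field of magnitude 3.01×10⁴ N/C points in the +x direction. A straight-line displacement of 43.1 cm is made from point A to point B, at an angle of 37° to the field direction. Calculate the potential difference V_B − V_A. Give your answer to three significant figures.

-1.04×10⁴ V

Only the component of displacement along E changes the potential: ΔV = −E·d·cosθ.
ΔV = −(3.01×10⁴ V/m)(0.431 m)cos37° = -1.04×10⁴ V.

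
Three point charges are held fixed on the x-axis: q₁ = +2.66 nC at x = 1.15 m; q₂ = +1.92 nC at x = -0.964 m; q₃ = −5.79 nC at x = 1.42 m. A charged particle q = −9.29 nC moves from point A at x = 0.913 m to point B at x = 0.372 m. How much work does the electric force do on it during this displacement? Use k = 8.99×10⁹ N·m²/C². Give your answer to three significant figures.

The work done by the electric force is W_field = −ΔU = −q(V_B − V_A) = q(V_A − V_B).
At A: distances to the source charges are 0.237 m, 1.88 m, 0.507 m; V_A = Σ kqᵢ/rᵢ = 7.43 V.
At B: distances to the source charges are 0.778 m, 1.34 m, 1.05 m; V_B = Σ kqᵢ/rᵢ = -6.01 V.
ΔV = V_B − V_A = -13.4 V.
W_field = −qΔV = −(-9.29×10⁻⁹ C)(-13.4 V) = -1.25×10⁻⁷ J.

-1.25×10⁻⁷ J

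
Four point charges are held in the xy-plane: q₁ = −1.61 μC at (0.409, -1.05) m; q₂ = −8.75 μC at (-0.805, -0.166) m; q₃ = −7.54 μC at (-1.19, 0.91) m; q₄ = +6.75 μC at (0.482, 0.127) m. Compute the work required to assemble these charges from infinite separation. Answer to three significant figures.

-0.0865 J

The work to assemble the configuration equals its total potential energy, U = Σ kqᵢqⱼ/rᵢⱼ over all pairs.
Pair separations: r₁₂ = 1.50 m, r₁₃ = 2.53 m, r₁₄ = 1.18 m, r₂₃ = 1.14 m, r₂₄ = 1.32 m, r₃₄ = 1.85 m.
Summing all 6 pair terms gives U = -0.0865 J.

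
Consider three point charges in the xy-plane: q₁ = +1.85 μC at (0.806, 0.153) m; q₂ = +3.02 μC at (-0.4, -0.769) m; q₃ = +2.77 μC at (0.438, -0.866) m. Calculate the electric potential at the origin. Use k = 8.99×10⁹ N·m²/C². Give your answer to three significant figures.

7.73×10⁴ V

Electric potential is a scalar, so the contributions from each charge add algebraically: V = Σ kqᵢ/rᵢ.
Distances from the field point to each charge: r₁ = 0.820 m, r₂ = 0.867 m, r₃ = 0.970 m.
V = k[(1.85×10⁻⁶)/(0.820) + (3.02×10⁻⁶)/(0.867) + (2.77×10⁻⁶)/(0.970)] = 7.73×10⁴ V.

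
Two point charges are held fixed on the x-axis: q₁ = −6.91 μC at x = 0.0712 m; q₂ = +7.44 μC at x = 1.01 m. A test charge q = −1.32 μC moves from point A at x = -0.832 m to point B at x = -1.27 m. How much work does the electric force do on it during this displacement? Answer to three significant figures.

0.0204 J

The work done by the electric force is W_field = −ΔU = −q(V_B − V_A) = q(V_A − V_B).
At A: distances to the source charges are 0.903 m, 1.84 m; V_A = Σ kqᵢ/rᵢ = -3.25×10⁴ V.
At B: distances to the source charges are 1.34 m, 2.28 m; V_B = Σ kqᵢ/rᵢ = -1.70×10⁴ V.
ΔV = V_B − V_A = 1.55×10⁴ V.
W_field = −qΔV = −(-1.32×10⁻⁶ C)(1.55×10⁴ V) = 0.0204 J.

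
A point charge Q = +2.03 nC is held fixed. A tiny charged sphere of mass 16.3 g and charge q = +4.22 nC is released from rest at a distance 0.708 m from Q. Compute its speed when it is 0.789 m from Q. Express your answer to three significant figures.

1.17×10⁻³ m/s

Only the electrostatic force acts, so mechanical energy is conserved: ½mv² = U₁ − U₂ = kQq(1/r₁ − 1/r₂).
U₁ − U₂ = (8.99×10⁹ N·m²/C²)(2.03×10⁻⁹ C)(4.22×10⁻⁹ C)(1/0.708 − 1/0.789) = 1.12×10⁻⁸ J.
v = √(2·1.12×10⁻⁸/0.0163) = 1.17×10⁻³ m/s.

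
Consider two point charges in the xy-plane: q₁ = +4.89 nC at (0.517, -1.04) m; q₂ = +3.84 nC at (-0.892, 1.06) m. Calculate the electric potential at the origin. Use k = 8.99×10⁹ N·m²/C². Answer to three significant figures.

The total potential is the scalar sum of each charge's contribution, V = Σ kqᵢ/rᵢ.
Distances from the field point to each charge: r₁ = 1.16 m, r₂ = 1.39 m.
V = k[(4.89×10⁻⁹)/(1.16) + (3.84×10⁻⁹)/(1.39)] = 62.8 V.

62.8 V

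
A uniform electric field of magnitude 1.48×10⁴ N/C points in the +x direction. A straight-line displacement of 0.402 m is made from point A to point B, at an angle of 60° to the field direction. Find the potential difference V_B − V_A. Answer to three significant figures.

Only the component of displacement along E changes the potential: ΔV = −E·d·cosθ.
ΔV = −(1.48×10⁴ V/m)(0.402 m)cos60° = -2970 V.

-2970 V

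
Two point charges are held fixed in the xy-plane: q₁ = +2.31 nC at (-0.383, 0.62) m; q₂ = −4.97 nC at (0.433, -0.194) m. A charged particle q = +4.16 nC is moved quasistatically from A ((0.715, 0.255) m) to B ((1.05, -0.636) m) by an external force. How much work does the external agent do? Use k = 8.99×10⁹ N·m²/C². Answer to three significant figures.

7.63×10⁻⁸ J

For quasistatic motion the external work equals the change in potential energy: W_ext = qΔV = q(V_B − V_A).
At A: distances to the source charges are 1.16 m, 0.530 m; V_A = Σ kqᵢ/rᵢ = -66.3 V.
At B: distances to the source charges are 1.91 m, 0.759 m; V_B = Σ kqᵢ/rᵢ = -48.0 V.
ΔV = V_B − V_A = 18.4 V.
W_ext = qΔV = (4.16×10⁻⁹ C)(18.4 V) = 7.63×10⁻⁸ J.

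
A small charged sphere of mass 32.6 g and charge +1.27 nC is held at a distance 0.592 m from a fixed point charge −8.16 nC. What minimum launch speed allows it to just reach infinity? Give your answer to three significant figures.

To just escape, total mechanical energy must reach zero at infinity: ½mv²_min + U = 0, so ½mv²_min = −U = |kQq|/r.
|U| = |kQq|/r = (8.99×10⁹ N·m²/C²)(8.16×10⁻⁹)(1.27×10⁻⁹)/(0.592) = 1.57×10⁻⁷ J.
v_min = √(2|U|/m) = √(2·1.57×10⁻⁷/0.0326) = 3.11×10⁻³ m/s.

3.11×10⁻³ m/s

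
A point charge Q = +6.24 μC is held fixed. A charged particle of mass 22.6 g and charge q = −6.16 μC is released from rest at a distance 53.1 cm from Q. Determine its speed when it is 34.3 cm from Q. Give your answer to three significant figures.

Only the electrostatic force acts, so mechanical energy is conserved: ½mv² = U₁ − U₂ = kQq(1/r₁ − 1/r₂).
U₁ − U₂ = (8.99×10⁹ N·m²/C²)(6.24×10⁻⁶ C)(-6.16×10⁻⁶ C)(1/0.531 − 1/0.343) = 0.357 J.
v = √(2·0.357/0.0226) = 5.62 m/s.

5.62 m/s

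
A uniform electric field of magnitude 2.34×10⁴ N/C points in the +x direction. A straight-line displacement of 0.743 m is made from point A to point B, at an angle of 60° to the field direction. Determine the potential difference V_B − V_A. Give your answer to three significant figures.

-8690 V

Only the component of displacement along E changes the potential: ΔV = −E·d·cosθ.
ΔV = −(2.34×10⁴ V/m)(0.743 m)cos60° = -8690 V.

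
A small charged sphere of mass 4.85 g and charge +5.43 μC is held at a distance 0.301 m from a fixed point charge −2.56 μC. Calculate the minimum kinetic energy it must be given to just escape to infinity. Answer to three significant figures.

To just escape, total mechanical energy must reach zero at infinity: ½mv²_min + U = 0, so ½mv²_min = −U = |kQq|/r.
|U| = |kQq|/r = (8.99×10⁹ N·m²/C²)(2.56×10⁻⁶)(5.43×10⁻⁶)/(0.301) = 0.415 J.

0.415 J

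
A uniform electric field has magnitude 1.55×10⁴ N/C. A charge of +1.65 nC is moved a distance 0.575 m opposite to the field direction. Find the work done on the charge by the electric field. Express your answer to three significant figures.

-1.47×10⁻⁵ J

The potential change for a displacement 0.575 m opposite to the field direction is ΔV = +Ed = 8910 V.
W_field = −qΔV = -1.47×10⁻⁵ J.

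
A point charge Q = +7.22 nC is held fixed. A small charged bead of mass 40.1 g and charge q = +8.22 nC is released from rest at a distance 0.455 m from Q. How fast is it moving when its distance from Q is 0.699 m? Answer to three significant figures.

4.52×10⁻³ m/s

Only the electrostatic force acts, so mechanical energy is conserved: ½mv² = U₁ − U₂ = kQq(1/r₁ − 1/r₂).
U₁ − U₂ = (8.99×10⁹ N·m²/C²)(7.22×10⁻⁹ C)(8.22×10⁻⁹ C)(1/0.455 − 1/0.699) = 4.09×10⁻⁷ J.
v = √(2·4.09×10⁻⁷/0.0401) = 4.52×10⁻³ m/s.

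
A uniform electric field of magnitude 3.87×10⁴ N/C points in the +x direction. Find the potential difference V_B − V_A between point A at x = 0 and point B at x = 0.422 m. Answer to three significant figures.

In a uniform field, potential decreases in the direction of E: V_B − V_A = −E·Δx.
V_B − V_A = −(3.87×10⁴ V/m)(0.422 m) = -1.63×10⁴ V.

-1.63×10⁴ V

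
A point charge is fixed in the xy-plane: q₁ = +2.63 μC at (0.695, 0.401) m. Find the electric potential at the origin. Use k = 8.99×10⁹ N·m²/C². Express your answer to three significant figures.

The total potential is the scalar sum of each charge's contribution, V = Σ kqᵢ/rᵢ.
Distances from the field point to each charge: r₁ = 0.802 m.
V = k[(2.63×10⁻⁶)/(0.802)] = 2.95×10⁴ V.

2.95×10⁴ V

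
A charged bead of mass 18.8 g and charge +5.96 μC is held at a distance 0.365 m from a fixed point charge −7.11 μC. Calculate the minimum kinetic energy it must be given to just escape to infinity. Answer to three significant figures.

1.04 J

To just escape, total mechanical energy must reach zero at infinity: ½mv²_min + U = 0, so ½mv²_min = −U = |kQq|/r.
|U| = |kQq|/r = (8.99×10⁹ N·m²/C²)(7.11×10⁻⁶)(5.96×10⁻⁶)/(0.365) = 1.04 J.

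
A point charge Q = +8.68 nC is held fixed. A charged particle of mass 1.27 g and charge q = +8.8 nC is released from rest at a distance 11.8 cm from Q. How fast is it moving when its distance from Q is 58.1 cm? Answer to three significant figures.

0.0855 m/s

Only the electrostatic force acts, so mechanical energy is conserved: ½mv² = U₁ − U₂ = kQq(1/r₁ − 1/r₂).
U₁ − U₂ = (8.99×10⁹ N·m²/C²)(8.68×10⁻⁹ C)(8.80×10⁻⁹ C)(1/0.118 − 1/0.581) = 4.64×10⁻⁶ J.
v = √(2·4.64×10⁻⁶/1.27×10⁻³) = 0.0855 m/s.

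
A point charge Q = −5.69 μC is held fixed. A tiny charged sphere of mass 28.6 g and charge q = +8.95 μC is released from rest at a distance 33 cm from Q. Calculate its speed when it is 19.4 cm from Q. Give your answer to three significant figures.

Only the electrostatic force acts, so mechanical energy is conserved: ½mv² = U₁ − U₂ = kQq(1/r₁ − 1/r₂).
U₁ − U₂ = (8.99×10⁹ N·m²/C²)(-5.69×10⁻⁶ C)(8.95×10⁻⁶ C)(1/0.330 − 1/0.194) = 0.973 J.
v = √(2·0.973/0.0286) = 8.25 m/s.

8.25 m/s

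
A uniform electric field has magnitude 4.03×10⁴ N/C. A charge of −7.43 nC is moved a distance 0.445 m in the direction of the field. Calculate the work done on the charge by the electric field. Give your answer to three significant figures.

-1.33×10⁻⁴ J

The potential change for a displacement 0.445 m in the direction of the field is ΔV = −Ed = -1.79×10⁴ V.
W_field = −qΔV = -1.33×10⁻⁴ J.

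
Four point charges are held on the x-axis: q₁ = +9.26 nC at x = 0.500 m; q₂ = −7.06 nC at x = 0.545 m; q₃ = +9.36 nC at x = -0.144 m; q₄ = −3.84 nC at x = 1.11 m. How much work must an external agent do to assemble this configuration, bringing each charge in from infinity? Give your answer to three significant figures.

-1.31×10⁻⁵ J

The work to assemble the configuration equals its total potential energy, U = Σ kqᵢqⱼ/rᵢⱼ over all pairs.
Pair separations: r₁₂ = 0.0450 m, r₁₃ = 0.644 m, r₁₄ = 0.610 m, r₂₃ = 0.689 m, r₂₄ = 0.565 m, r₃₄ = 1.25 m.
Summing all 6 pair terms gives U = -1.31×10⁻⁵ J.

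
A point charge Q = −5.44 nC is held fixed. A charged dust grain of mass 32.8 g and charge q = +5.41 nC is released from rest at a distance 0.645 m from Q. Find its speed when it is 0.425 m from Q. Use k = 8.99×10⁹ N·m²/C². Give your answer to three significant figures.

Only the electrostatic force acts, so mechanical energy is conserved: ½mv² = U₁ − U₂ = kQq(1/r₁ − 1/r₂).
U₁ − U₂ = (8.99×10⁹ N·m²/C²)(-5.44×10⁻⁹ C)(5.41×10⁻⁹ C)(1/0.645 − 1/0.425) = 2.12×10⁻⁷ J.
v = √(2·2.12×10⁻⁷/0.0328) = 3.60×10⁻³ m/s.

3.60×10⁻³ m/s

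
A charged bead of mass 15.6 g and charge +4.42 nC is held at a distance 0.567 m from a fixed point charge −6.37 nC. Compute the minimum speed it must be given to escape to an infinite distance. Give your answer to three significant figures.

To just escape, total mechanical energy must reach zero at infinity: ½mv²_min + U = 0, so ½mv²_min = −U = |kQq|/r.
|U| = |kQq|/r = (8.99×10⁹ N·m²/C²)(6.37×10⁻⁹)(4.42×10⁻⁹)/(0.567) = 4.46×10⁻⁷ J.
v_min = √(2|U|/m) = √(2·4.46×10⁻⁷/0.0156) = 7.57×10⁻³ m/s.

7.57×10⁻³ m/s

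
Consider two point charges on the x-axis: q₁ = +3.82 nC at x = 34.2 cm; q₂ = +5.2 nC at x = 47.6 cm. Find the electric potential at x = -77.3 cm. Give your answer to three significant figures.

68.2 V

Electric potential is a scalar, so the contributions from each charge add algebraically: V = Σ kqᵢ/rᵢ.
Distances from the field point to each charge: r₁ = 1.11 m, r₂ = 1.25 m.
V = k[(3.82×10⁻⁹)/(1.11) + (5.20×10⁻⁹)/(1.25)] = 68.2 V.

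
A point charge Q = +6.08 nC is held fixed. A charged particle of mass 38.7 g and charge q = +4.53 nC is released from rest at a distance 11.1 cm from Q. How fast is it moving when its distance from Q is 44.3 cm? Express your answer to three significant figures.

Only the electrostatic force acts, so mechanical energy is conserved: ½mv² = U₁ − U₂ = kQq(1/r₁ − 1/r₂).
U₁ − U₂ = (8.99×10⁹ N·m²/C²)(6.08×10⁻⁹ C)(4.53×10⁻⁹ C)(1/0.111 − 1/0.443) = 1.67×10⁻⁶ J.
v = √(2·1.67×10⁻⁶/0.0387) = 9.29×10⁻³ m/s.

9.29×10⁻³ m/s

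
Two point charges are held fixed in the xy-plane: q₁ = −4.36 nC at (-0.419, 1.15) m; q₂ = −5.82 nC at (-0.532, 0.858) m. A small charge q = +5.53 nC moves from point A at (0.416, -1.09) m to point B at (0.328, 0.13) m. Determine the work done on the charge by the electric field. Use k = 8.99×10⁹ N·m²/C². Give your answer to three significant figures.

2.04×10⁻⁷ J

The work done by the electric force is W_field = −ΔU = −q(V_B − V_A) = q(V_A − V_B).
At A: distances to the source charges are 2.39 m, 2.17 m; V_A = Σ kqᵢ/rᵢ = -40.5 V.
At B: distances to the source charges are 1.26 m, 1.13 m; V_B = Σ kqᵢ/rᵢ = -77.4 V.
ΔV = V_B − V_A = -36.9 V.
W_field = −qΔV = −(5.53×10⁻⁹ C)(-36.9 V) = 2.04×10⁻⁷ J.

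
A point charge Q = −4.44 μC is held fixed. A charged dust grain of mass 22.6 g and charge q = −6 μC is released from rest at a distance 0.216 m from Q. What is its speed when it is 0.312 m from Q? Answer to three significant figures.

Only the electrostatic force acts, so mechanical energy is conserved: ½mv² = U₁ − U₂ = kQq(1/r₁ − 1/r₂).
U₁ − U₂ = (8.99×10⁹ N·m²/C²)(-4.44×10⁻⁶ C)(-6.00×10⁻⁶ C)(1/0.216 − 1/0.312) = 0.341 J.
v = √(2·0.341/0.0226) = 5.49 m/s.

5.49 m/s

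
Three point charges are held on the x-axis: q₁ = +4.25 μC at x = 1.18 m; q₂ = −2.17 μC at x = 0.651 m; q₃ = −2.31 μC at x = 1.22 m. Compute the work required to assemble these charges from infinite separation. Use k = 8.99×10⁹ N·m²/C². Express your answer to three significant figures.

The work to assemble the configuration equals its total potential energy, U = Σ kqᵢqⱼ/rᵢⱼ over all pairs.
Pair separations: r₁₂ = 0.529 m, r₁₃ = 0.0400 m, r₂₃ = 0.569 m.
U = (-0.157) + (-2.21) + (0.0792) = -2.28 J.

-2.28 J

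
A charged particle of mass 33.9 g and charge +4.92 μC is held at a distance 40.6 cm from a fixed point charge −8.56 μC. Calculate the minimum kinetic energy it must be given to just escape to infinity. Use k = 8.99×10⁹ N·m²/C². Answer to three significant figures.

To just escape, total mechanical energy must reach zero at infinity: ½mv²_min + U = 0, so ½mv²_min = −U = |kQq|/r.
|U| = |kQq|/r = (8.99×10⁹ N·m²/C²)(8.56×10⁻⁶)(4.92×10⁻⁶)/(0.406) = 0.933 J.

0.933 J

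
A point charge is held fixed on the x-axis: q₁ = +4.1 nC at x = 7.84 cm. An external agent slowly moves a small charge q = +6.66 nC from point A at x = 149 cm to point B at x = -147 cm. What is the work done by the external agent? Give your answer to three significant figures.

For quasistatic motion the external work equals the change in potential energy: W_ext = qΔV = q(V_B − V_A).
At A: distance to the source charge is 1.41 m; V_A = kq₁/r = 26.1 V.
At B: distance to the source charge is 1.55 m; V_B = kq₁/r = 23.8 V.
ΔV = V_B − V_A = -2.31 V.
W_ext = qΔV = (6.66×10⁻⁹ C)(-2.31 V) = -1.54×10⁻⁸ J.

-1.54×10⁻⁸ J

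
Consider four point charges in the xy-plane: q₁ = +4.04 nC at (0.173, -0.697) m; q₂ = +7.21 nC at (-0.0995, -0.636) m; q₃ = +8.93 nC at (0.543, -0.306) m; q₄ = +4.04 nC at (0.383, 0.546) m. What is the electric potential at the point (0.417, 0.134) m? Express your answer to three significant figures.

375 V

The total potential is the scalar sum of each charge's contribution, V = Σ kqᵢ/rᵢ.
Distances from the field point to each charge: r₁ = 0.866 m, r₂ = 0.927 m, r₃ = 0.458 m, r₄ = 0.413 m.
V = k[(4.04×10⁻⁹)/(0.866) + (7.21×10⁻⁹)/(0.927) + (8.93×10⁻⁹)/(0.458) + (4.04×10⁻⁹)/(0.413)] = 375 V.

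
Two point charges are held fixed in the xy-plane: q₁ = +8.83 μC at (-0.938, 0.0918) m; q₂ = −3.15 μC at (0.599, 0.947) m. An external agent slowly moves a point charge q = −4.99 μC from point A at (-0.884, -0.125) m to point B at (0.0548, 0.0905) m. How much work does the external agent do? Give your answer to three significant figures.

1.44 J

For quasistatic motion the external work equals the change in potential energy: W_ext = qΔV = q(V_B − V_A).
At A: distances to the source charges are 0.223 m, 1.83 m; V_A = Σ kqᵢ/rᵢ = 3.40×10⁵ V.
At B: distances to the source charges are 0.993 m, 1.01 m; V_B = Σ kqᵢ/rᵢ = 5.21×10⁴ V.
ΔV = V_B − V_A = -2.88×10⁵ V.
W_ext = qΔV = (-4.99×10⁻⁶ C)(-2.88×10⁵ V) = 1.44 J.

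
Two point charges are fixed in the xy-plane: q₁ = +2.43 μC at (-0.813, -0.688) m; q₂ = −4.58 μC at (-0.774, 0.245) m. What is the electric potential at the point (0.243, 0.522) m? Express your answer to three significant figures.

Electric potential is a scalar, so the contributions from each charge add algebraically: V = Σ kqᵢ/rᵢ.
Distances from the field point to each charge: r₁ = 1.61 m, r₂ = 1.05 m.
V = k[(2.43×10⁻⁶)/(1.61) + (-4.58×10⁻⁶)/(1.05)] = -2.55×10⁴ V.

-2.55×10⁴ V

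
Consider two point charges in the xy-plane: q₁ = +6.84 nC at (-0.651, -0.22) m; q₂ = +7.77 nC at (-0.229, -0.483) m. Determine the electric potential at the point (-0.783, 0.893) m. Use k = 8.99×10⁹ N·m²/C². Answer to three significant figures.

Electric potential is a scalar, so the contributions from each charge add algebraically: V = Σ kqᵢ/rᵢ.
Distances from the field point to each charge: r₁ = 1.12 m, r₂ = 1.48 m.
V = k[(6.84×10⁻⁹)/(1.12) + (7.77×10⁻⁹)/(1.48)] = 102 V.

102 V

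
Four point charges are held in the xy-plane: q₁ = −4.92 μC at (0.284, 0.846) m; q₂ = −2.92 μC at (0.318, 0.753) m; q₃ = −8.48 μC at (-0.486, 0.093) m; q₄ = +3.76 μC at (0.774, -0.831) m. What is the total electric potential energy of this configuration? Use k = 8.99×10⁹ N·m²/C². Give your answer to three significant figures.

1.53 J

The assembly work is the sum of pairwise potential energies, U = Σ_{i<j} kqᵢqⱼ/rᵢⱼ.
Pair separations: r₁₂ = 0.0990 m, r₁₃ = 1.08 m, r₁₄ = 1.75 m, r₂₃ = 1.04 m, r₂₄ = 1.65 m, r₃₄ = 1.56 m.
Summing all 6 pair terms gives U = 1.53 J.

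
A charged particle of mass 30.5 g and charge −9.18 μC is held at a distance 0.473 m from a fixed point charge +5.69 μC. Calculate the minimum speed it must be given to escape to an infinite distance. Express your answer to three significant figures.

8.07 m/s

To just escape, total mechanical energy must reach zero at infinity: ½mv²_min + U = 0, so ½mv²_min = −U = |kQq|/r.
|U| = |kQq|/r = (8.99×10⁹ N·m²/C²)(5.69×10⁻⁶)(9.18×10⁻⁶)/(0.473) = 0.993 J.
v_min = √(2|U|/m) = √(2·0.993/0.0305) = 8.07 m/s.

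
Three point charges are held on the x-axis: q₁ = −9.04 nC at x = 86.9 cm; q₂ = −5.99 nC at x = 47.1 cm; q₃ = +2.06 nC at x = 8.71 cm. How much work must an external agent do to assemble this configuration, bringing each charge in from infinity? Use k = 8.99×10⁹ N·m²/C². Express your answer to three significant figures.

7.20×10⁻⁷ J

The assembly work is the sum of pairwise potential energies, U = Σ_{i<j} kqᵢqⱼ/rᵢⱼ.
Pair separations: r₁₂ = 0.398 m, r₁₃ = 0.782 m, r₂₃ = 0.384 m.
U = (1.22×10⁻⁶) + (-2.14×10⁻⁷) + (-2.89×10⁻⁷) = 7.20×10⁻⁷ J.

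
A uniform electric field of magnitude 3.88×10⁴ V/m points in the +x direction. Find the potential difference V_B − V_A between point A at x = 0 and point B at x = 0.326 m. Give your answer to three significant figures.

In a uniform field, potential decreases in the direction of E: V_B − V_A = −E·Δx.
V_B − V_A = −(3.88×10⁴ V/m)(0.326 m) = -1.26×10⁴ V.

-1.26×10⁴ V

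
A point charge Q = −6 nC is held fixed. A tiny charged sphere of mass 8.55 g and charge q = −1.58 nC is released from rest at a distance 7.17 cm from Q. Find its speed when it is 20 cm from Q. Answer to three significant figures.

0.0134 m/s

Only the electrostatic force acts, so mechanical energy is conserved: ½mv² = U₁ − U₂ = kQq(1/r₁ − 1/r₂).
U₁ − U₂ = (8.99×10⁹ N·m²/C²)(-6.00×10⁻⁹ C)(-1.58×10⁻⁹ C)(1/0.0717 − 1/0.200) = 7.63×10⁻⁷ J.
v = √(2·7.63×10⁻⁷/8.55×10⁻³) = 0.0134 m/s.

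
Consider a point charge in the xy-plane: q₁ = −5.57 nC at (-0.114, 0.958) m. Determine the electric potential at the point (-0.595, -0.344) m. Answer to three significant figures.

The total potential is the scalar sum of each charge's contribution, V = Σ kqᵢ/rᵢ.
Distances from the field point to each charge: r₁ = 1.39 m.
V = k[(-5.57×10⁻⁹)/(1.39)] = -36.1 V.

-36.1 V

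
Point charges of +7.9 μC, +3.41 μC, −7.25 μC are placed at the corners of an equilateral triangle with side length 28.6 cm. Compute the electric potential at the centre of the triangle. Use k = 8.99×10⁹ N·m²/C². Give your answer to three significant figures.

2.21×10⁵ V

The total potential is the scalar sum of each charge's contribution, V = Σ kqᵢ/rᵢ.
The distance from each vertex to the centroid is a/√3 = 0.165 m.
V = k[(7.90×10⁻⁶)/(0.165) + (3.41×10⁻⁶)/(0.165) + (-7.25×10⁻⁶)/(0.165)] = 2.21×10⁵ V.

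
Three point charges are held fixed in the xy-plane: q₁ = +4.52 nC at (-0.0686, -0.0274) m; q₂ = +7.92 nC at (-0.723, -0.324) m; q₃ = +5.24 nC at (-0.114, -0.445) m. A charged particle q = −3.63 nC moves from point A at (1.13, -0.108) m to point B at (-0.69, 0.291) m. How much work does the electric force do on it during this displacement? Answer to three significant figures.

4.20×10⁻⁷ J

The work done by the electric force is W_field = −ΔU = −q(V_B − V_A) = q(V_A − V_B).
At A: distances to the source charges are 1.20 m, 1.87 m, 1.29 m; V_A = Σ kqᵢ/rᵢ = 109 V.
At B: distances to the source charges are 0.698 m, 0.616 m, 0.935 m; V_B = Σ kqᵢ/rᵢ = 224 V.
ΔV = V_B − V_A = 116 V.
W_field = −qΔV = −(-3.63×10⁻⁹ C)(116 V) = 4.20×10⁻⁷ J.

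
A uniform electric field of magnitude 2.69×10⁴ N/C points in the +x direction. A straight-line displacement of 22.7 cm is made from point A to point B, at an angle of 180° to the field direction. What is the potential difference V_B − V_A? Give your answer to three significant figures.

6110 V

Only the component of displacement along E changes the potential: ΔV = −E·d·cosθ.
ΔV = −(2.69×10⁴ V/m)(0.227 m)cos180° = 6110 V.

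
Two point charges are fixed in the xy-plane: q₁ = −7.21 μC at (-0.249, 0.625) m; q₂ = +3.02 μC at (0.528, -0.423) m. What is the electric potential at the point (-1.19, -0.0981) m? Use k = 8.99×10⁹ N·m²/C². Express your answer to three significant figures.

Electric potential is a scalar, so the contributions from each charge add algebraically: V = Σ kqᵢ/rᵢ.
Distances from the field point to each charge: r₁ = 1.19 m, r₂ = 1.75 m.
V = k[(-7.21×10⁻⁶)/(1.19) + (3.02×10⁻⁶)/(1.75)] = -3.91×10⁴ V.

-3.91×10⁴ V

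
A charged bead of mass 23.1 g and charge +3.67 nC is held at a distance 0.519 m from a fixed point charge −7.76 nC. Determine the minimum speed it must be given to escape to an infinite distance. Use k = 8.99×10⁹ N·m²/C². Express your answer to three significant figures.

To just escape, total mechanical energy must reach zero at infinity: ½mv²_min + U = 0, so ½mv²_min = −U = |kQq|/r.
|U| = |kQq|/r = (8.99×10⁹ N·m²/C²)(7.76×10⁻⁹)(3.67×10⁻⁹)/(0.519) = 4.93×10⁻⁷ J.
v_min = √(2|U|/m) = √(2·4.93×10⁻⁷/0.0231) = 6.54×10⁻³ m/s.

6.54×10⁻³ m/s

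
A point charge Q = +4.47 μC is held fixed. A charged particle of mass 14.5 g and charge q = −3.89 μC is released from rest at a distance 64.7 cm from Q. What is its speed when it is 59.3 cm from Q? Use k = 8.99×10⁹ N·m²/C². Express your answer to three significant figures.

Only the electrostatic force acts, so mechanical energy is conserved: ½mv² = U₁ − U₂ = kQq(1/r₁ − 1/r₂).
U₁ − U₂ = (8.99×10⁹ N·m²/C²)(4.47×10⁻⁶ C)(-3.89×10⁻⁶ C)(1/0.647 − 1/0.593) = 0.0220 J.
v = √(2·0.0220/0.0145) = 1.74 m/s.

1.74 m/s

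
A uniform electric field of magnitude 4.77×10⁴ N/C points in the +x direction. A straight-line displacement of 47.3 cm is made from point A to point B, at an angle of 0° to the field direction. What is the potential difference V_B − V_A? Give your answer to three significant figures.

-2.26×10⁴ V

Only the component of displacement along E changes the potential: ΔV = −E·d·cosθ.
ΔV = −(4.77×10⁴ V/m)(0.473 m)cos0° = -2.26×10⁴ V.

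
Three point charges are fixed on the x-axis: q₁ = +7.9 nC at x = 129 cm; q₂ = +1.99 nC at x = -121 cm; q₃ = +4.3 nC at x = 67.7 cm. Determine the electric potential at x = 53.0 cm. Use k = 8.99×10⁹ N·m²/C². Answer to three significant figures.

The total potential is the scalar sum of each charge's contribution, V = Σ kqᵢ/rᵢ.
Distances from the field point to each charge: r₁ = 0.760 m, r₂ = 1.74 m, r₃ = 0.147 m.
V = k[(7.90×10⁻⁹)/(0.760) + (1.99×10⁻⁹)/(1.74) + (4.30×10⁻⁹)/(0.147)] = 367 V.

367 V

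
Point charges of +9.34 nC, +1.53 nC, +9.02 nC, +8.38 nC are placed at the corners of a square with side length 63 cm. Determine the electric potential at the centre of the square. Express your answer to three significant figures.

Electric potential is a scalar, so the contributions from each charge add algebraically: V = Σ kqᵢ/rᵢ.
The distance from each corner to the centre is a√2/2 = 0.445 m.
V = k[(9.34×10⁻⁹)/(0.445) + (1.53×10⁻⁹)/(0.445) + (9.02×10⁻⁹)/(0.445) + (8.38×10⁻⁹)/(0.445)] = 571 V.

571 V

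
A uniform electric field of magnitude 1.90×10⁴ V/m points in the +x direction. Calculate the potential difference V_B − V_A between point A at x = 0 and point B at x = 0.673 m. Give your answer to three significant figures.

-1.28×10⁴ V

In a uniform field, potential decreases in the direction of E: V_B − V_A = −E·Δx.
V_B − V_A = −(1.90×10⁴ V/m)(0.673 m) = -1.28×10⁴ V.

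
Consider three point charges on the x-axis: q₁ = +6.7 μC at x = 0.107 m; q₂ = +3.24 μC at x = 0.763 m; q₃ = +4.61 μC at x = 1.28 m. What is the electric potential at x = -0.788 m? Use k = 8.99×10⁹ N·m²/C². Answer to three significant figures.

Electric potential is a scalar, so the contributions from each charge add algebraically: V = Σ kqᵢ/rᵢ.
Distances from the field point to each charge: r₁ = 0.895 m, r₂ = 1.55 m, r₃ = 2.07 m.
V = k[(6.70×10⁻⁶)/(0.895) + (3.24×10⁻⁶)/(1.55) + (4.61×10⁻⁶)/(2.07)] = 1.06×10⁵ V.

1.06×10⁵ V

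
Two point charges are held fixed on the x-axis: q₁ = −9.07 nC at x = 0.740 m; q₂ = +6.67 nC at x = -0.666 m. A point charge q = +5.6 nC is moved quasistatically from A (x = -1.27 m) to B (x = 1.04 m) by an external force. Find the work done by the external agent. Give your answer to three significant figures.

For quasistatic motion the external work equals the change in potential energy: W_ext = qΔV = q(V_B − V_A).
At A: distances to the source charges are 2.01 m, 0.604 m; V_A = Σ kqᵢ/rᵢ = 58.7 V.
At B: distances to the source charges are 0.300 m, 1.71 m; V_B = Σ kqᵢ/rᵢ = -237 V.
ΔV = V_B − V_A = -295 V.
W_ext = qΔV = (5.60×10⁻⁹ C)(-295 V) = -1.65×10⁻⁶ J.

-1.65×10⁻⁶ J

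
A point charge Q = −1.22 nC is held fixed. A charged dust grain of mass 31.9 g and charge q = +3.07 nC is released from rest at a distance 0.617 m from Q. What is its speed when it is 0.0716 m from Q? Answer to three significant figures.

Only the electrostatic force acts, so mechanical energy is conserved: ½mv² = U₁ − U₂ = kQq(1/r₁ − 1/r₂).
U₁ − U₂ = (8.99×10⁹ N·m²/C²)(-1.22×10⁻⁹ C)(3.07×10⁻⁹ C)(1/0.617 − 1/0.0716) = 4.16×10⁻⁷ J.
v = √(2·4.16×10⁻⁷/0.0319) = 5.11×10⁻³ m/s.

5.11×10⁻³ m/s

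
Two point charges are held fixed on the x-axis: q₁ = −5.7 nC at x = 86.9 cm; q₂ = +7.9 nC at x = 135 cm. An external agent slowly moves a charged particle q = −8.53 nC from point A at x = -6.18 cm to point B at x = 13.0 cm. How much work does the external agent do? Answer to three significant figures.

5.44×10⁻⁸ J

For quasistatic motion the external work equals the change in potential energy: W_ext = qΔV = q(V_B − V_A).
At A: distances to the source charges are 0.931 m, 1.41 m; V_A = Σ kqᵢ/rᵢ = -4.75 V.
At B: distances to the source charges are 0.739 m, 1.22 m; V_B = Σ kqᵢ/rᵢ = -11.1 V.
ΔV = V_B − V_A = -6.38 V.
W_ext = qΔV = (-8.53×10⁻⁹ C)(-6.38 V) = 5.44×10⁻⁸ J.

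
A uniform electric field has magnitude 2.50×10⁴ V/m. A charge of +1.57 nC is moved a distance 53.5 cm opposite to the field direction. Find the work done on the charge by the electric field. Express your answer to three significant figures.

The potential change for a displacement 53.5 cm opposite to the field direction is ΔV = +Ed = 1.34×10⁴ V.
W_field = −qΔV = -2.10×10⁻⁵ J.

-2.10×10⁻⁵ J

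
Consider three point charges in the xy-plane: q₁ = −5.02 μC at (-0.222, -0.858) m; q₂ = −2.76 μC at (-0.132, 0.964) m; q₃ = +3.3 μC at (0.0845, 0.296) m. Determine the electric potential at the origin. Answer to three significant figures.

2.00×10⁴ V

The total potential is the scalar sum of each charge's contribution, V = Σ kqᵢ/rᵢ.
Distances from the field point to each charge: r₁ = 0.886 m, r₂ = 0.973 m, r₃ = 0.308 m.
V = k[(-5.02×10⁻⁶)/(0.886) + (-2.76×10⁻⁶)/(0.973) + (3.30×10⁻⁶)/(0.308)] = 2.00×10⁴ V.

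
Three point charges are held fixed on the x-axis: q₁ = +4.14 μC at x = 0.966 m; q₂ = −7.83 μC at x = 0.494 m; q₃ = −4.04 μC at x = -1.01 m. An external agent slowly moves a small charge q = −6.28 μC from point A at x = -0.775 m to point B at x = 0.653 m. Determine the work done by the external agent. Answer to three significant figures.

For quasistatic motion the external work equals the change in potential energy: W_ext = qΔV = q(V_B − V_A).
At A: distances to the source charges are 1.74 m, 1.27 m, 0.235 m; V_A = Σ kqᵢ/rᵢ = -1.89×10⁵ V.
At B: distances to the source charges are 0.313 m, 0.159 m, 1.66 m; V_B = Σ kqᵢ/rᵢ = -3.46×10⁵ V.
ΔV = V_B − V_A = -1.57×10⁵ V.
W_ext = qΔV = (-6.28×10⁻⁶ C)(-1.57×10⁵ V) = 0.986 J.

0.986 J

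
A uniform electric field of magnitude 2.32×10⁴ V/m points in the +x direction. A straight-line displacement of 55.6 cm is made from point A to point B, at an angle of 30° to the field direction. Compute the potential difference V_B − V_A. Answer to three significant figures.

Only the component of displacement along E changes the potential: ΔV = −E·d·cosθ.
ΔV = −(2.32×10⁴ V/m)(0.556 m)cos30° = -1.12×10⁴ V.

-1.12×10⁴ V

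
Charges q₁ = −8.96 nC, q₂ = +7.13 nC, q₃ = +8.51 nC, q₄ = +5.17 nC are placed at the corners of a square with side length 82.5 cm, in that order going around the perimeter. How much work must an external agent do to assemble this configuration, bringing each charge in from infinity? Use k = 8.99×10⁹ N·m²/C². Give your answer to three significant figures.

The work to assemble the configuration equals its total potential energy, U = Σ kqᵢqⱼ/rᵢⱼ over all pairs.
The four side pairs have separation 0.825 m and the two diagonal pairs 1.17 m.
Summing all 6 pair terms gives U = -3.64×10⁻⁷ J.

-3.64×10⁻⁷ J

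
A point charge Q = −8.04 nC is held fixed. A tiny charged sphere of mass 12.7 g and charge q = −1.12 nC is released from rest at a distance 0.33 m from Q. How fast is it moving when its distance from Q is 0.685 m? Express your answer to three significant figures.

Only the electrostatic force acts, so mechanical energy is conserved: ½mv² = U₁ − U₂ = kQq(1/r₁ − 1/r₂).
U₁ − U₂ = (8.99×10⁹ N·m²/C²)(-8.04×10⁻⁹ C)(-1.12×10⁻⁹ C)(1/0.330 − 1/0.685) = 1.27×10⁻⁷ J.
v = √(2·1.27×10⁻⁷/0.0127) = 4.47×10⁻³ m/s.

4.47×10⁻³ m/s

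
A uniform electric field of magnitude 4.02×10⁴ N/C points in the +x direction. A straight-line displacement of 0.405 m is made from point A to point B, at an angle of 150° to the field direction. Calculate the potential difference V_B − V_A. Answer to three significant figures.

1.41×10⁴ V

Only the component of displacement along E changes the potential: ΔV = −E·d·cosθ.
ΔV = −(4.02×10⁴ V/m)(0.405 m)cos150° = 1.41×10⁴ V.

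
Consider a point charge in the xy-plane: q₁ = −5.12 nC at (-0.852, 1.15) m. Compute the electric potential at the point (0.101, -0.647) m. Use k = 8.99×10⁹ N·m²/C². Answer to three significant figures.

-22.6 V

The total potential is the scalar sum of each charge's contribution, V = Σ kqᵢ/rᵢ.
Distances from the field point to each charge: r₁ = 2.03 m.
V = k[(-5.12×10⁻⁹)/(2.03)] = -22.6 V.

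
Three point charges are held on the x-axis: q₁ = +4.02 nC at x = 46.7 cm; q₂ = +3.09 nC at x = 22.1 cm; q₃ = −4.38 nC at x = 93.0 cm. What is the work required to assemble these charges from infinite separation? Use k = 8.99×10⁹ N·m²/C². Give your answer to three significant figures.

-5.95×10⁻⁸ J

The assembly work is the sum of pairwise potential energies, U = Σ_{i<j} kqᵢqⱼ/rᵢⱼ.
Pair separations: r₁₂ = 0.246 m, r₁₃ = 0.463 m, r₂₃ = 0.709 m.
U = (4.54×10⁻⁷) + (-3.42×10⁻⁷) + (-1.72×10⁻⁷) = -5.95×10⁻⁸ J.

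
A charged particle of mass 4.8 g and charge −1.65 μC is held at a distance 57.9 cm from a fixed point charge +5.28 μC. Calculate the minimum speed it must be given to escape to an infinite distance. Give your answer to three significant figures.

7.51 m/s

To just escape, total mechanical energy must reach zero at infinity: ½mv²_min + U = 0, so ½mv²_min = −U = |kQq|/r.
|U| = |kQq|/r = (8.99×10⁹ N·m²/C²)(5.28×10⁻⁶)(1.65×10⁻⁶)/(0.579) = 0.135 J.
v_min = √(2|U|/m) = √(2·0.135/4.80×10⁻³) = 7.51 m/s.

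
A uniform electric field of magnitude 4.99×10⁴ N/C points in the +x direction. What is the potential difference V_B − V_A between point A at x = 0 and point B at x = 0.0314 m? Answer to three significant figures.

-1570 V

In a uniform field, potential decreases in the direction of E: V_B − V_A = −E·Δx.
V_B − V_A = −(4.99×10⁴ V/m)(0.0314 m) = -1570 V.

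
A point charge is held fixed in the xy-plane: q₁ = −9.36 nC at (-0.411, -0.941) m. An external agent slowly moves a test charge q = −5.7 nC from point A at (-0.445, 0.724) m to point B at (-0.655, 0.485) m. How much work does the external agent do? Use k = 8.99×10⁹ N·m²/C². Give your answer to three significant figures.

For quasistatic motion the external work equals the change in potential energy: W_ext = qΔV = q(V_B − V_A).
At A: distance to the source charge is 1.67 m; V_A = kq₁/r = -50.5 V.
At B: distance to the source charge is 1.45 m; V_B = kq₁/r = -58.2 V.
ΔV = V_B − V_A = -7.64 V.
W_ext = qΔV = (-5.70×10⁻⁹ C)(-7.64 V) = 4.35×10⁻⁸ J.

4.35×10⁻⁸ J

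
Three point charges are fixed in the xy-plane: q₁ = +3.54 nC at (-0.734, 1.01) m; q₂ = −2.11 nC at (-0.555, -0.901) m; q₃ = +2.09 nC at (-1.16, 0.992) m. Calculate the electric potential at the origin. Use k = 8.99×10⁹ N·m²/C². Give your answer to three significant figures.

19.9 V

Electric potential is a scalar, so the contributions from each charge add algebraically: V = Σ kqᵢ/rᵢ.
Distances from the field point to each charge: r₁ = 1.25 m, r₂ = 1.06 m, r₃ = 1.53 m.
V = k[(3.54×10⁻⁹)/(1.25) + (-2.11×10⁻⁹)/(1.06) + (2.09×10⁻⁹)/(1.53)] = 19.9 V.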